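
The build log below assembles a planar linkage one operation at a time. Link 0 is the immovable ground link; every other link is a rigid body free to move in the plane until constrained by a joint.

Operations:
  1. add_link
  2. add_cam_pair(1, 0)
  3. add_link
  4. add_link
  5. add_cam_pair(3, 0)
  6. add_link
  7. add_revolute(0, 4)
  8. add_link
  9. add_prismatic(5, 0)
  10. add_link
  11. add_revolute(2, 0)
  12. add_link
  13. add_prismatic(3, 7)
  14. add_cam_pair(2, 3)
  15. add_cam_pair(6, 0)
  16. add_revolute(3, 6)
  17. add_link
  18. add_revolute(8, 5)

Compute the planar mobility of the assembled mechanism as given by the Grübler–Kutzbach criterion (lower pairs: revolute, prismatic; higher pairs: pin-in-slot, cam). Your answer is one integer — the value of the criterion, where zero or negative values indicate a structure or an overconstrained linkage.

M = 8

L=1 J1=0 J2=0
add link → L=2 J1=0 J2=0
C@1,0 dof=2 J2 → L=2 J1=0 J2=1
add link → L=3 J1=0 J2=1
add link → L=4 J1=0 J2=1
C@3,0 dof=2 J2 → L=4 J1=0 J2=2
add link → L=5 J1=0 J2=2
R@0,4 dof=1 J1 → L=5 J1=1 J2=2
add link → L=6 J1=1 J2=2
P@5,0 dof=1 J1 → L=6 J1=2 J2=2
add link → L=7 J1=2 J2=2
R@2,0 dof=1 J1 → L=7 J1=3 J2=2
add link → L=8 J1=3 J2=2
P@3,7 dof=1 J1 → L=8 J1=4 J2=2
C@2,3 dof=2 J2 → L=8 J1=4 J2=3
C@6,0 dof=2 J2 → L=8 J1=4 J2=4
R@3,6 dof=1 J1 → L=8 J1=5 J2=4
add link → L=9 J1=5 J2=4
R@8,5 dof=1 J1 → L=9 J1=6 J2=4
M=3(L−1)−2J1−J2=3·8−2·6−4=8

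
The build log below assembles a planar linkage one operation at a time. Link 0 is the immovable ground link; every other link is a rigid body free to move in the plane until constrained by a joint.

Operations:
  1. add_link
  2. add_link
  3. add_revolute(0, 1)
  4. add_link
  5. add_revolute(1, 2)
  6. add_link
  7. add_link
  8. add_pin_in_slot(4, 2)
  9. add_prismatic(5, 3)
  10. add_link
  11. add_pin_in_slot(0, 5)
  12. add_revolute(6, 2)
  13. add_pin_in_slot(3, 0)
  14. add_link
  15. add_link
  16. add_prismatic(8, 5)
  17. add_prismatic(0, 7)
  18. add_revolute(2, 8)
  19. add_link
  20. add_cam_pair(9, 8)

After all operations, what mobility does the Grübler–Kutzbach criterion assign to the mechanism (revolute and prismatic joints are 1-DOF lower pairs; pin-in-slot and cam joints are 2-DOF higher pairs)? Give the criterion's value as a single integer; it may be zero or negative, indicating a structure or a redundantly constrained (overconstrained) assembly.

link 0 = ground. State L|J1|J2 = 1|0|0
+link1  2|0|0
+link2  3|0|0
R(0,1) f=1→J1  3|1|0
+link3  4|1|0
R(1,2) f=1→J1  4|2|0
+link4  5|2|0
+link5  6|2|0
PS(4,2) f=2→J2  6|2|1
P(5,3) f=1→J1  6|3|1
+link6  7|3|1
PS(0,5) f=2→J2  7|3|2
R(6,2) f=1→J1  7|4|2
PS(3,0) f=2→J2  7|4|3
+link7  8|4|3
+link8  9|4|3
P(8,5) f=1→J1  9|5|3
P(0,7) f=1→J1  9|6|3
R(2,8) f=1→J1  9|7|3
+link9  10|7|3
C(9,8) f=2→J2  10|7|4
M = 3(10−1)−2·7−4 = 27−14−4 = 9

M = 9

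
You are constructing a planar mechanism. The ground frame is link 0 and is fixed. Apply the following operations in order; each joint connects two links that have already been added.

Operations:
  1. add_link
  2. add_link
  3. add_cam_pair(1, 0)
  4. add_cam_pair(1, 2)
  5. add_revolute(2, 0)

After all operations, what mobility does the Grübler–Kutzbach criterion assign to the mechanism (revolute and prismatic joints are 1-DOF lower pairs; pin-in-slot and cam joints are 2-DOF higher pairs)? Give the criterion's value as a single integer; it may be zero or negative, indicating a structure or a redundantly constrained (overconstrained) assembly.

M = 2

ground; <1,0,0>
#1 <2,0,0>
#2 <3,0,0>
C:1↔0 J2 <3,0,1>
C:1↔2 J2 <3,0,2>
R:2↔0 J1 <3,1,2>
3×2 − 2×1 − 1×2 = 2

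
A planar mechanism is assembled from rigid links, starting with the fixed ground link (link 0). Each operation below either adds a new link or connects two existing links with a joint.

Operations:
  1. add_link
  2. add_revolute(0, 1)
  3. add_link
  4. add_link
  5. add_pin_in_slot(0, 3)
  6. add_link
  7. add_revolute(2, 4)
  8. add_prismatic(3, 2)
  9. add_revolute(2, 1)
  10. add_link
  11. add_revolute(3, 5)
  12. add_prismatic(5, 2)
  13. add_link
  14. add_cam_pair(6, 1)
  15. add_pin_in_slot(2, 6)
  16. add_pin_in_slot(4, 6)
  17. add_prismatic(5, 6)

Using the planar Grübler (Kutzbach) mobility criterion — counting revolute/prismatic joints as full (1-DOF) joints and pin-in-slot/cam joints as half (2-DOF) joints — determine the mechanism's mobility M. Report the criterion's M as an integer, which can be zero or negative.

M = 0

[1;0;0] (link 0 is ground)
L+ [2;0;0]
R(0,1)∈J1 [2;1;0]
L+ [3;1;0]
L+ [4;1;0]
PS(0,3)∈J2 [4;1;1]
L+ [5;1;1]
R(2,4)∈J1 [5;2;1]
P(3,2)∈J1 [5;3;1]
R(2,1)∈J1 [5;4;1]
L+ [6;4;1]
R(3,5)∈J1 [6;5;1]
P(5,2)∈J1 [6;6;1]
L+ [7;6;1]
C(6,1)∈J2 [7;6;2]
PS(2,6)∈J2 [7;6;3]
PS(4,6)∈J2 [7;6;4]
P(5,6)∈J1 [7;7;4]
mobility = 18 − 14 − 4 = 0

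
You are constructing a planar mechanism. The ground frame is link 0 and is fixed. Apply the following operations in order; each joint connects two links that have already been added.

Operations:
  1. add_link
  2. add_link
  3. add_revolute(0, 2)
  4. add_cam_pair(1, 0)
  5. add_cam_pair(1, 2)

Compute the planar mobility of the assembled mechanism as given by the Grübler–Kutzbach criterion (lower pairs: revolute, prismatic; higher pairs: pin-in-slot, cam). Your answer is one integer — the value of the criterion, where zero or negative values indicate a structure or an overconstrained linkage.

M = 2

(L,J1,J2)=(1,0,0); link0 fixed
link1: (2,0,0)
link2: (3,0,0)
R 0-2 [J1]: (3,1,0)
C 1-0 [J2]: (3,1,1)
C 1-2 [J2]: (3,1,2)
Grübler: 3·2 − 2·1 − 2 = 2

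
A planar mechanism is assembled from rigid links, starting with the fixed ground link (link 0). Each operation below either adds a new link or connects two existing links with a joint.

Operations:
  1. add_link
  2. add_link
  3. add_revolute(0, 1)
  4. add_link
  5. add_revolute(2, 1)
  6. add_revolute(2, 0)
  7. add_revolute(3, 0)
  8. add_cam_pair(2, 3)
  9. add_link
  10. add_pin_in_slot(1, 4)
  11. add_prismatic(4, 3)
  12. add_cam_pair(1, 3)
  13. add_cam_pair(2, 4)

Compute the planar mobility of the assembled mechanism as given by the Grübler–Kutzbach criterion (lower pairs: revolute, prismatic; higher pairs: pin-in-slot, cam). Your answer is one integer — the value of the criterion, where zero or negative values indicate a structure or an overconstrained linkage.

link 0 = ground. State L|J1|J2 = 1|0|0
+link1  2|0|0
+link2  3|0|0
R(0,1) f=1→J1  3|1|0
+link3  4|1|0
R(2,1) f=1→J1  4|2|0
R(2,0) f=1→J1  4|3|0
R(3,0) f=1→J1  4|4|0
C(2,3) f=2→J2  4|4|1
+link4  5|4|1
PS(1,4) f=2→J2  5|4|2
P(4,3) f=1→J1  5|5|2
C(1,3) f=2→J2  5|5|3
C(2,4) f=2→J2  5|5|4
M = 3(5−1)−2·5−4 = 12−10−4 = -2

M = -2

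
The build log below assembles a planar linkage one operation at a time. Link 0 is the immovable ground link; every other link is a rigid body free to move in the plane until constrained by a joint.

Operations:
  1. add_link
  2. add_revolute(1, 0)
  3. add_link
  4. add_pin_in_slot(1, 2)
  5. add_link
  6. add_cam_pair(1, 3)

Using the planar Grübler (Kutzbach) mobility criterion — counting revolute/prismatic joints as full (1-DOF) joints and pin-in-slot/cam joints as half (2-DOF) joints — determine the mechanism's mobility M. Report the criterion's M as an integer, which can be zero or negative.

[1;0;0] (link 0 is ground)
L+ [2;0;0]
R(1,0)∈J1 [2;1;0]
L+ [3;1;0]
PS(1,2)∈J2 [3;1;1]
L+ [4;1;1]
C(1,3)∈J2 [4;1;2]
mobility = 9 − 2 − 2 = 5

M = 5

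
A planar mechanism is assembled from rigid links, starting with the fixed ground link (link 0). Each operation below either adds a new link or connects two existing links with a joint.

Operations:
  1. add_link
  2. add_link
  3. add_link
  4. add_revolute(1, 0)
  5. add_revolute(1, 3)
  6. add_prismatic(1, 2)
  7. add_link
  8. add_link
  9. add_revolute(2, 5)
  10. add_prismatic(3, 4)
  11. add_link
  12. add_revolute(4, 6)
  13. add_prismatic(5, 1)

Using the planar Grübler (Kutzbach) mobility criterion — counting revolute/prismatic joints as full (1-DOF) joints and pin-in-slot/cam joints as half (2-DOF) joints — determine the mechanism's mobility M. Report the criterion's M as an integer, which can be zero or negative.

M = 4

ground; <1,0,0>
#1 <2,0,0>
#2 <3,0,0>
#3 <4,0,0>
R:1↔0 J1 <4,1,0>
R:1↔3 J1 <4,2,0>
P:1↔2 J1 <4,3,0>
#4 <5,3,0>
#5 <6,3,0>
R:2↔5 J1 <6,4,0>
P:3↔4 J1 <6,5,0>
#6 <7,5,0>
R:4↔6 J1 <7,6,0>
P:5↔1 J1 <7,7,0>
3×6 − 2×7 − 1×0 = 4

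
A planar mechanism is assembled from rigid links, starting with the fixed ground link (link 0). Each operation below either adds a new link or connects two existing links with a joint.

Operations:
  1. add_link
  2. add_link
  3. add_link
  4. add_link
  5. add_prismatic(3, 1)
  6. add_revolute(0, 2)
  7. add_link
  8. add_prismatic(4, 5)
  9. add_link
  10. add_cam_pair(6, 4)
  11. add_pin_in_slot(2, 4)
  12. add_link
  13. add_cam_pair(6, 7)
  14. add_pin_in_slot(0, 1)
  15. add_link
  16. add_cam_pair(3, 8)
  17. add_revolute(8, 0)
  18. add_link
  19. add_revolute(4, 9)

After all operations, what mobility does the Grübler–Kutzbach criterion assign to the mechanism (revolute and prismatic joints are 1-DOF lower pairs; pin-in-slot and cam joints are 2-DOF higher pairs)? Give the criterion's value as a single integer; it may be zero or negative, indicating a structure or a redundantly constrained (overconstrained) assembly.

M = 12

link 0 = ground. State L|J1|J2 = 1|0|0
+link1  2|0|0
+link2  3|0|0
+link3  4|0|0
+link4  5|0|0
P(3,1) f=1→J1  5|1|0
R(0,2) f=1→J1  5|2|0
+link5  6|2|0
P(4,5) f=1→J1  6|3|0
+link6  7|3|0
C(6,4) f=2→J2  7|3|1
PS(2,4) f=2→J2  7|3|2
+link7  8|3|2
C(6,7) f=2→J2  8|3|3
PS(0,1) f=2→J2  8|3|4
+link8  9|3|4
C(3,8) f=2→J2  9|3|5
R(8,0) f=1→J1  9|4|5
+link9  10|4|5
R(4,9) f=1→J1  10|5|5
M = 3(10−1)−2·5−5 = 27−10−5 = 12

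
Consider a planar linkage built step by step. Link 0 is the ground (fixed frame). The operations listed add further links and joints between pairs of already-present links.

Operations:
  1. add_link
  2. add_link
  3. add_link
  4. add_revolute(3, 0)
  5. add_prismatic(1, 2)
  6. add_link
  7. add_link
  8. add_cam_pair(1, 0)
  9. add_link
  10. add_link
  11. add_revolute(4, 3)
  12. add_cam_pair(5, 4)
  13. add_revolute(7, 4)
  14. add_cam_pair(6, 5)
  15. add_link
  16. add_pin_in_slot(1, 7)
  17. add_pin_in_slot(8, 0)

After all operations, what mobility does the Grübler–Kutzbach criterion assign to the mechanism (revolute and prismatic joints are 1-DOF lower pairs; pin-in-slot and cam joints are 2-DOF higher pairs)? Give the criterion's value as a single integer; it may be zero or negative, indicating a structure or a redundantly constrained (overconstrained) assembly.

M = 11

link 0 = ground. State L|J1|J2 = 1|0|0
+link1  2|0|0
+link2  3|0|0
+link3  4|0|0
R(3,0) f=1→J1  4|1|0
P(1,2) f=1→J1  4|2|0
+link4  5|2|0
+link5  6|2|0
C(1,0) f=2→J2  6|2|1
+link6  7|2|1
+link7  8|2|1
R(4,3) f=1→J1  8|3|1
C(5,4) f=2→J2  8|3|2
R(7,4) f=1→J1  8|4|2
C(6,5) f=2→J2  8|4|3
+link8  9|4|3
PS(1,7) f=2→J2  9|4|4
PS(8,0) f=2→J2  9|4|5
M = 3(9−1)−2·4−5 = 24−8−5 = 11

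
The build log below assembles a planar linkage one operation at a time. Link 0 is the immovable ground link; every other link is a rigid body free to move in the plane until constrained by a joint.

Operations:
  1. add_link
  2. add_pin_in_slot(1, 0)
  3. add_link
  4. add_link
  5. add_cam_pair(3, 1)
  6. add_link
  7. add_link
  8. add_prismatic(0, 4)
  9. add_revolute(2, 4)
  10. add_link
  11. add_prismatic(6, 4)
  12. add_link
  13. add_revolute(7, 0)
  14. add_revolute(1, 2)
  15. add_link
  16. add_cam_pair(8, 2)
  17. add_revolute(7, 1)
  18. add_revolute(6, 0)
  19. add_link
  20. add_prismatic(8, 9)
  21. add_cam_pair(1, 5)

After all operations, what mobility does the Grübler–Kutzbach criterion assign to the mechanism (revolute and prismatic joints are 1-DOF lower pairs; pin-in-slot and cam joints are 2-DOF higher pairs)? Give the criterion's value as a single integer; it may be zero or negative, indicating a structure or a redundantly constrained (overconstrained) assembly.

ground; <1,0,0>
#1 <2,0,0>
PS:1↔0 J2 <2,0,1>
#2 <3,0,1>
#3 <4,0,1>
C:3↔1 J2 <4,0,2>
#4 <5,0,2>
#5 <6,0,2>
P:0↔4 J1 <6,1,2>
R:2↔4 J1 <6,2,2>
#6 <7,2,2>
P:6↔4 J1 <7,3,2>
#7 <8,3,2>
R:7↔0 J1 <8,4,2>
R:1↔2 J1 <8,5,2>
#8 <9,5,2>
C:8↔2 J2 <9,5,3>
R:7↔1 J1 <9,6,3>
R:6↔0 J1 <9,7,3>
#9 <10,7,3>
P:8↔9 J1 <10,8,3>
C:1↔5 J2 <10,8,4>
3×9 − 2×8 − 1×4 = 7

M = 7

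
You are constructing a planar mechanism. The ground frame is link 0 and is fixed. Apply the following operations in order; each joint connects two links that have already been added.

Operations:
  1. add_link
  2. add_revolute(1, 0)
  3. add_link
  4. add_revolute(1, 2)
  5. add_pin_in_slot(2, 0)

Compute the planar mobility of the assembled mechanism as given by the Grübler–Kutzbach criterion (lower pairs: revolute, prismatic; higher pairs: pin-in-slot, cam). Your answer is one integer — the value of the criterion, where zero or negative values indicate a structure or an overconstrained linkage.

M = 1

[1;0;0] (link 0 is ground)
L+ [2;0;0]
R(1,0)∈J1 [2;1;0]
L+ [3;1;0]
R(1,2)∈J1 [3;2;0]
PS(2,0)∈J2 [3;2;1]
mobility = 6 − 4 − 1 = 1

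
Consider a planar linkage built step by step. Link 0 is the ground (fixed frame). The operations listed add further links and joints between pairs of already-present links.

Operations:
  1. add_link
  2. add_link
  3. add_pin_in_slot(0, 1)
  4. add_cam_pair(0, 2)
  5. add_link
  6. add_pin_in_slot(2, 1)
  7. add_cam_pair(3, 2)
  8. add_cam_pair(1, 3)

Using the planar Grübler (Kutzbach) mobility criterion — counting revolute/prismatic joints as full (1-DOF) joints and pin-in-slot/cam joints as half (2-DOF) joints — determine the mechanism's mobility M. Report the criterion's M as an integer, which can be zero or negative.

[1;0;0] (link 0 is ground)
L+ [2;0;0]
L+ [3;0;0]
PS(0,1)∈J2 [3;0;1]
C(0,2)∈J2 [3;0;2]
L+ [4;0;2]
PS(2,1)∈J2 [4;0;3]
C(3,2)∈J2 [4;0;4]
C(1,3)∈J2 [4;0;5]
mobility = 9 − 0 − 5 = 4

M = 4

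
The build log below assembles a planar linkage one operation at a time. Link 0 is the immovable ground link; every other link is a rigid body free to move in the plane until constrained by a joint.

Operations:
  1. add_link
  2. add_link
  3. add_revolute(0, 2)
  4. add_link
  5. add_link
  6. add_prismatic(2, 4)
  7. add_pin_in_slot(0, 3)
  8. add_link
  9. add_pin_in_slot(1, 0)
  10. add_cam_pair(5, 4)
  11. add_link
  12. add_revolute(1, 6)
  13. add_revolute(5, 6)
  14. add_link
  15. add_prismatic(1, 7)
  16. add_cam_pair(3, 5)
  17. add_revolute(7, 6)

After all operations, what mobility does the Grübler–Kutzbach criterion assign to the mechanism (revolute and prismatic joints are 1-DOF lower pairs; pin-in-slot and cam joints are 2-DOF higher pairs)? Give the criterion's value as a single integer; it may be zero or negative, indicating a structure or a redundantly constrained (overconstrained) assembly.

M = 5

ground; <1,0,0>
#1 <2,0,0>
#2 <3,0,0>
R:0↔2 J1 <3,1,0>
#3 <4,1,0>
#4 <5,1,0>
P:2↔4 J1 <5,2,0>
PS:0↔3 J2 <5,2,1>
#5 <6,2,1>
PS:1↔0 J2 <6,2,2>
C:5↔4 J2 <6,2,3>
#6 <7,2,3>
R:1↔6 J1 <7,3,3>
R:5↔6 J1 <7,4,3>
#7 <8,4,3>
P:1↔7 J1 <8,5,3>
C:3↔5 J2 <8,5,4>
R:7↔6 J1 <8,6,4>
3×7 − 2×6 − 1×4 = 5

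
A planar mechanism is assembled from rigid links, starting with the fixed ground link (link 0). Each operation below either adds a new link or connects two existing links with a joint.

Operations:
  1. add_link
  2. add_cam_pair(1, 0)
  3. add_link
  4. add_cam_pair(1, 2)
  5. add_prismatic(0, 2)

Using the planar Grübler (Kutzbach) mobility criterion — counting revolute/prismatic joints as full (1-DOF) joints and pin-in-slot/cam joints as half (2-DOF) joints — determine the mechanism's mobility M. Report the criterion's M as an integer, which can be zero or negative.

M = 2

(L,J1,J2)=(1,0,0); link0 fixed
link1: (2,0,0)
C 1-0 [J2]: (2,0,1)
link2: (3,0,1)
C 1-2 [J2]: (3,0,2)
P 0-2 [J1]: (3,1,2)
Grübler: 3·2 − 2·1 − 2 = 2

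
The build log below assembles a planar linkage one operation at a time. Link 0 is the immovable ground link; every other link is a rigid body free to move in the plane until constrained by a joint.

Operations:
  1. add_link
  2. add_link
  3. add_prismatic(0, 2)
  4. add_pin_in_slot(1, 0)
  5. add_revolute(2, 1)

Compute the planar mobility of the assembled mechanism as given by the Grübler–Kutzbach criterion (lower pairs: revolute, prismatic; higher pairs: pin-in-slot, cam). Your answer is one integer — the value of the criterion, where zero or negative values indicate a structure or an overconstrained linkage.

M = 1

ground; <1,0,0>
#1 <2,0,0>
#2 <3,0,0>
P:0↔2 J1 <3,1,0>
PS:1↔0 J2 <3,1,1>
R:2↔1 J1 <3,2,1>
3×2 − 2×2 − 1×1 = 1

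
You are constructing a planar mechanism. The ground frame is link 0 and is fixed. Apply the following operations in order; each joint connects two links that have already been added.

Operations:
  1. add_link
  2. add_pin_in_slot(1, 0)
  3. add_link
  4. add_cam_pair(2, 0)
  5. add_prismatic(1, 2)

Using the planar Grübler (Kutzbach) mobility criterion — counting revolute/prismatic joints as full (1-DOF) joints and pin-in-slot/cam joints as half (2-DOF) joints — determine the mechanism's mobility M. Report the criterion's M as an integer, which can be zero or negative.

(L,J1,J2)=(1,0,0); link0 fixed
link1: (2,0,0)
PS 1-0 [J2]: (2,0,1)
link2: (3,0,1)
C 2-0 [J2]: (3,0,2)
P 1-2 [J1]: (3,1,2)
Grübler: 3·2 − 2·1 − 2 = 2

M = 2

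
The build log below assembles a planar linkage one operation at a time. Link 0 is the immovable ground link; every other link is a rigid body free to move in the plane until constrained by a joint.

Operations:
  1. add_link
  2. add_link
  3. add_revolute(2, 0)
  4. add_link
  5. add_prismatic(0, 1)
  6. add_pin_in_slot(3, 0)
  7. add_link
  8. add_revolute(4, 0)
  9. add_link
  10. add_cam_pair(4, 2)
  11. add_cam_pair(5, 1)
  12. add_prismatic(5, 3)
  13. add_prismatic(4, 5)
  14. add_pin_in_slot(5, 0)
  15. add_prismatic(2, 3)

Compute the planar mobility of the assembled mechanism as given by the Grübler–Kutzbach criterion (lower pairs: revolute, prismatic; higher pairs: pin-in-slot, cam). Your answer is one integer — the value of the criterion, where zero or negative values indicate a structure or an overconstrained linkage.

(L,J1,J2)=(1,0,0); link0 fixed
link1: (2,0,0)
link2: (3,0,0)
R 2-0 [J1]: (3,1,0)
link3: (4,1,0)
P 0-1 [J1]: (4,2,0)
PS 3-0 [J2]: (4,2,1)
link4: (5,2,1)
R 4-0 [J1]: (5,3,1)
link5: (6,3,1)
C 4-2 [J2]: (6,3,2)
C 5-1 [J2]: (6,3,3)
P 5-3 [J1]: (6,4,3)
P 4-5 [J1]: (6,5,3)
PS 5-0 [J2]: (6,5,4)
P 2-3 [J1]: (6,6,4)
Grübler: 3·5 − 2·6 − 4 = -1

M = -1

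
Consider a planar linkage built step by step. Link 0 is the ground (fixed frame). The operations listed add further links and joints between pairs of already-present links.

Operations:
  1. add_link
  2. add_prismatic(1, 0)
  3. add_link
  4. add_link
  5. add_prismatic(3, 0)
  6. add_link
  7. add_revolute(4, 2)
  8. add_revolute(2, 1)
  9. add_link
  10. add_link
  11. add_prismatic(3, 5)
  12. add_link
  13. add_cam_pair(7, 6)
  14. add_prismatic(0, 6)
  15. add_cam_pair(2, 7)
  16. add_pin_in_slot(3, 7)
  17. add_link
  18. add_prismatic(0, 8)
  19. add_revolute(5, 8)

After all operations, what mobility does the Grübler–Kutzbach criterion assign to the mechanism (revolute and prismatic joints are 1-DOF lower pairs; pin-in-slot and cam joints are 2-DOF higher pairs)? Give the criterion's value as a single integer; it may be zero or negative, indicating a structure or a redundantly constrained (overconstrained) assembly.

L=1 J1=0 J2=0
add link → L=2 J1=0 J2=0
P@1,0 dof=1 J1 → L=2 J1=1 J2=0
add link → L=3 J1=1 J2=0
add link → L=4 J1=1 J2=0
P@3,0 dof=1 J1 → L=4 J1=2 J2=0
add link → L=5 J1=2 J2=0
R@4,2 dof=1 J1 → L=5 J1=3 J2=0
R@2,1 dof=1 J1 → L=5 J1=4 J2=0
add link → L=6 J1=4 J2=0
add link → L=7 J1=4 J2=0
P@3,5 dof=1 J1 → L=7 J1=5 J2=0
add link → L=8 J1=5 J2=0
C@7,6 dof=2 J2 → L=8 J1=5 J2=1
P@0,6 dof=1 J1 → L=8 J1=6 J2=1
C@2,7 dof=2 J2 → L=8 J1=6 J2=2
PS@3,7 dof=2 J2 → L=8 J1=6 J2=3
add link → L=9 J1=6 J2=3
P@0,8 dof=1 J1 → L=9 J1=7 J2=3
R@5,8 dof=1 J1 → L=9 J1=8 J2=3
M=3(L−1)−2J1−J2=3·8−2·8−3=5

M = 5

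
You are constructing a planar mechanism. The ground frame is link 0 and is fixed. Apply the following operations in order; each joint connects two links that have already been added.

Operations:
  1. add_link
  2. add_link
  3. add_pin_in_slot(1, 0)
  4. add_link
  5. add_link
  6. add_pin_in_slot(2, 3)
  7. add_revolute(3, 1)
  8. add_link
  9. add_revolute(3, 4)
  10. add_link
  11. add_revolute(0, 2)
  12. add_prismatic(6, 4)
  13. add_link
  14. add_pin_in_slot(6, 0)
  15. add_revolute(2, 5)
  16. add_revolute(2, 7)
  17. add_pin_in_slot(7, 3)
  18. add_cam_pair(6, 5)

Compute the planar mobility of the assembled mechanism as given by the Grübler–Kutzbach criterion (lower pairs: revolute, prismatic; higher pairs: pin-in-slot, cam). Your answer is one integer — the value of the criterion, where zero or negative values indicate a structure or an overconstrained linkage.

(L,J1,J2)=(1,0,0); link0 fixed
link1: (2,0,0)
link2: (3,0,0)
PS 1-0 [J2]: (3,0,1)
link3: (4,0,1)
link4: (5,0,1)
PS 2-3 [J2]: (5,0,2)
R 3-1 [J1]: (5,1,2)
link5: (6,1,2)
R 3-4 [J1]: (6,2,2)
link6: (7,2,2)
R 0-2 [J1]: (7,3,2)
P 6-4 [J1]: (7,4,2)
link7: (8,4,2)
PS 6-0 [J2]: (8,4,3)
R 2-5 [J1]: (8,5,3)
R 2-7 [J1]: (8,6,3)
PS 7-3 [J2]: (8,6,4)
C 6-5 [J2]: (8,6,5)
Grübler: 3·7 − 2·6 − 5 = 4

M = 4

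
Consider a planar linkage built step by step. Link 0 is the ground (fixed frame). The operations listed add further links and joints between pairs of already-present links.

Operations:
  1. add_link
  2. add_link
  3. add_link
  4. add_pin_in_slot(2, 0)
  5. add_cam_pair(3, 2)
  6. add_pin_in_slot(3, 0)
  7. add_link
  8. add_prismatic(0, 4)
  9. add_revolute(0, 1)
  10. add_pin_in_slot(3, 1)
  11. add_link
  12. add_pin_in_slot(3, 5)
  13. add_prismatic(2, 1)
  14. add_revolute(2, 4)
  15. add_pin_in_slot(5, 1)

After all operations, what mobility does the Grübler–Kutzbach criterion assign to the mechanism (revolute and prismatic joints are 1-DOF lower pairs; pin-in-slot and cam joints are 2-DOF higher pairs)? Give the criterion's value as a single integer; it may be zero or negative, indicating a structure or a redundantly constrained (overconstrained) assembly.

M = 1

(L,J1,J2)=(1,0,0); link0 fixed
link1: (2,0,0)
link2: (3,0,0)
link3: (4,0,0)
PS 2-0 [J2]: (4,0,1)
C 3-2 [J2]: (4,0,2)
PS 3-0 [J2]: (4,0,3)
link4: (5,0,3)
P 0-4 [J1]: (5,1,3)
R 0-1 [J1]: (5,2,3)
PS 3-1 [J2]: (5,2,4)
link5: (6,2,4)
PS 3-5 [J2]: (6,2,5)
P 2-1 [J1]: (6,3,5)
R 2-4 [J1]: (6,4,5)
PS 5-1 [J2]: (6,4,6)
Grübler: 3·5 − 2·4 − 6 = 1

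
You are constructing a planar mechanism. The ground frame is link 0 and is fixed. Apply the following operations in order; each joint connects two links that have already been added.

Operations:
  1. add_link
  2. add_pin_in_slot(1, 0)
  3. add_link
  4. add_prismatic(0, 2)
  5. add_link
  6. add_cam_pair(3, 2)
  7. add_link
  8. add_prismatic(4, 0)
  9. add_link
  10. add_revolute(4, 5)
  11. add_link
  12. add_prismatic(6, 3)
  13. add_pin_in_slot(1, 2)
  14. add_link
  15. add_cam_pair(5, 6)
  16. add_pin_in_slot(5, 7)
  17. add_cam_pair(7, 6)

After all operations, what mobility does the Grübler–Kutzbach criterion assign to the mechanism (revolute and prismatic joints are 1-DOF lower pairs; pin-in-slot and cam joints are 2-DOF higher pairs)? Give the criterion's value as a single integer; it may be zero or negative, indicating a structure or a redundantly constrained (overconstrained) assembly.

M = 7

link 0 = ground. State L|J1|J2 = 1|0|0
+link1  2|0|0
PS(1,0) f=2→J2  2|0|1
+link2  3|0|1
P(0,2) f=1→J1  3|1|1
+link3  4|1|1
C(3,2) f=2→J2  4|1|2
+link4  5|1|2
P(4,0) f=1→J1  5|2|2
+link5  6|2|2
R(4,5) f=1→J1  6|3|2
+link6  7|3|2
P(6,3) f=1→J1  7|4|2
PS(1,2) f=2→J2  7|4|3
+link7  8|4|3
C(5,6) f=2→J2  8|4|4
PS(5,7) f=2→J2  8|4|5
C(7,6) f=2→J2  8|4|6
M = 3(8−1)−2·4−6 = 21−8−6 = 7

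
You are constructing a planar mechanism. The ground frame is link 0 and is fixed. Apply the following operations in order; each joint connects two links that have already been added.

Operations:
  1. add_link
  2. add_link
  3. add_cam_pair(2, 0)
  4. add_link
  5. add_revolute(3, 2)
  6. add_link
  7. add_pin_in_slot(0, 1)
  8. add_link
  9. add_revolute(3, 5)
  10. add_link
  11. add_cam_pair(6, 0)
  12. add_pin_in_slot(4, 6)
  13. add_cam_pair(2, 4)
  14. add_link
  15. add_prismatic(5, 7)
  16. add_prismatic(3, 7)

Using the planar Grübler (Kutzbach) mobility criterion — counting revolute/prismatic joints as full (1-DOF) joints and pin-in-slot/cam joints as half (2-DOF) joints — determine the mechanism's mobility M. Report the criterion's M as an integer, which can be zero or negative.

M = 8

ground; <1,0,0>
#1 <2,0,0>
#2 <3,0,0>
C:2↔0 J2 <3,0,1>
#3 <4,0,1>
R:3↔2 J1 <4,1,1>
#4 <5,1,1>
PS:0↔1 J2 <5,1,2>
#5 <6,1,2>
R:3↔5 J1 <6,2,2>
#6 <7,2,2>
C:6↔0 J2 <7,2,3>
PS:4↔6 J2 <7,2,4>
C:2↔4 J2 <7,2,5>
#7 <8,2,5>
P:5↔7 J1 <8,3,5>
P:3↔7 J1 <8,4,5>
3×7 − 2×4 − 1×5 = 8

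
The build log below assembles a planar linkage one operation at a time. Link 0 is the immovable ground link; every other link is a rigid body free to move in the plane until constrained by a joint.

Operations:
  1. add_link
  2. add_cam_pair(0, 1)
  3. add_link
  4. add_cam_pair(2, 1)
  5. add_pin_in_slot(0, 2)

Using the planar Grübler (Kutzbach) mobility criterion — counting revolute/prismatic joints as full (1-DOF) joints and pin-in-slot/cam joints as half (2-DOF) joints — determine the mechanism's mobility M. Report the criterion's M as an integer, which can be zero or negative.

link 0 = ground. State L|J1|J2 = 1|0|0
+link1  2|0|0
C(0,1) f=2→J2  2|0|1
+link2  3|0|1
C(2,1) f=2→J2  3|0|2
PS(0,2) f=2→J2  3|0|3
M = 3(3−1)−2·0−3 = 6−0−3 = 3

M = 3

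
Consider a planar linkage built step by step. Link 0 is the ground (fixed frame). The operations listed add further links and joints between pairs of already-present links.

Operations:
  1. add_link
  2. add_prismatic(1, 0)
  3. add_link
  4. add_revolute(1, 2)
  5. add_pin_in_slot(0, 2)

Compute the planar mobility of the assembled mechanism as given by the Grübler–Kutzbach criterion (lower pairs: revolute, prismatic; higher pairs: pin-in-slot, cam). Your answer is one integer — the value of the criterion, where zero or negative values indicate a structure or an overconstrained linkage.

M = 1

L=1 J1=0 J2=0
add link → L=2 J1=0 J2=0
P@1,0 dof=1 J1 → L=2 J1=1 J2=0
add link → L=3 J1=1 J2=0
R@1,2 dof=1 J1 → L=3 J1=2 J2=0
PS@0,2 dof=2 J2 → L=3 J1=2 J2=1
M=3(L−1)−2J1−J2=3·2−2·2−1=1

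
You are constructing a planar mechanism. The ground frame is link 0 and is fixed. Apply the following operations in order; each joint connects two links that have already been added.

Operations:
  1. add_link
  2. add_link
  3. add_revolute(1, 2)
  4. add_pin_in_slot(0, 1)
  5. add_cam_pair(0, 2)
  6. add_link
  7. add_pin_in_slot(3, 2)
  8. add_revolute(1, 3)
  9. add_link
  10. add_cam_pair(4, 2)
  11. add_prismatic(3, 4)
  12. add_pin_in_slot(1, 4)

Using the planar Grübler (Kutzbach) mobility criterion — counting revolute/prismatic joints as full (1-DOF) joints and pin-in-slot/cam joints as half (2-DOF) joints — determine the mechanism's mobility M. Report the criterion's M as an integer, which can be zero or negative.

[1;0;0] (link 0 is ground)
L+ [2;0;0]
L+ [3;0;0]
R(1,2)∈J1 [3;1;0]
PS(0,1)∈J2 [3;1;1]
C(0,2)∈J2 [3;1;2]
L+ [4;1;2]
PS(3,2)∈J2 [4;1;3]
R(1,3)∈J1 [4;2;3]
L+ [5;2;3]
C(4,2)∈J2 [5;2;4]
P(3,4)∈J1 [5;3;4]
PS(1,4)∈J2 [5;3;5]
mobility = 12 − 6 − 5 = 1

M = 1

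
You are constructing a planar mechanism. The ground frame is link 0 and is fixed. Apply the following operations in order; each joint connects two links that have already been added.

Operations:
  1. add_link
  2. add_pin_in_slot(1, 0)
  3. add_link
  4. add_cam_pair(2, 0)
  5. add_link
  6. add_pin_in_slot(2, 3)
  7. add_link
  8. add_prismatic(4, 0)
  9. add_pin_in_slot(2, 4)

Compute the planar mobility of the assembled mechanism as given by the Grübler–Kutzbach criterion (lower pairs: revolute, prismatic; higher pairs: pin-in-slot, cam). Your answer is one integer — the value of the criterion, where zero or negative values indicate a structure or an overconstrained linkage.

(L,J1,J2)=(1,0,0); link0 fixed
link1: (2,0,0)
PS 1-0 [J2]: (2,0,1)
link2: (3,0,1)
C 2-0 [J2]: (3,0,2)
link3: (4,0,2)
PS 2-3 [J2]: (4,0,3)
link4: (5,0,3)
P 4-0 [J1]: (5,1,3)
PS 2-4 [J2]: (5,1,4)
Grübler: 3·4 − 2·1 − 4 = 6

M = 6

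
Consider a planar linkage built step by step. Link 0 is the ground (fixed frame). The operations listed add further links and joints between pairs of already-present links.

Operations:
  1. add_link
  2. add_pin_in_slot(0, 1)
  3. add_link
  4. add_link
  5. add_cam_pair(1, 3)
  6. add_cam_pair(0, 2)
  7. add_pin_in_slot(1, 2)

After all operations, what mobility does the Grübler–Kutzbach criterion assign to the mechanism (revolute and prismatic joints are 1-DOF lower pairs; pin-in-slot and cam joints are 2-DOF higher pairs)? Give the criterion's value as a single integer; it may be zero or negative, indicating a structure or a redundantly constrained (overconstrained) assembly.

(L,J1,J2)=(1,0,0); link0 fixed
link1: (2,0,0)
PS 0-1 [J2]: (2,0,1)
link2: (3,0,1)
link3: (4,0,1)
C 1-3 [J2]: (4,0,2)
C 0-2 [J2]: (4,0,3)
PS 1-2 [J2]: (4,0,4)
Grübler: 3·3 − 2·0 − 4 = 5

M = 5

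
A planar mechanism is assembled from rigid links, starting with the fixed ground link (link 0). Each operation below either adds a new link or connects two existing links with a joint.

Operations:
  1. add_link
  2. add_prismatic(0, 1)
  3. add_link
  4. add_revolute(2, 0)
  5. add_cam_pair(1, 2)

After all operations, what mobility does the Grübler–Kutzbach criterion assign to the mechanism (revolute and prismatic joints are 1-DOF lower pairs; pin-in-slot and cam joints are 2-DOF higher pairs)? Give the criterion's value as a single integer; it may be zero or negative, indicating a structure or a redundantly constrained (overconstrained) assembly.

ground; <1,0,0>
#1 <2,0,0>
P:0↔1 J1 <2,1,0>
#2 <3,1,0>
R:2↔0 J1 <3,2,0>
C:1↔2 J2 <3,2,1>
3×2 − 2×2 − 1×1 = 1

M = 1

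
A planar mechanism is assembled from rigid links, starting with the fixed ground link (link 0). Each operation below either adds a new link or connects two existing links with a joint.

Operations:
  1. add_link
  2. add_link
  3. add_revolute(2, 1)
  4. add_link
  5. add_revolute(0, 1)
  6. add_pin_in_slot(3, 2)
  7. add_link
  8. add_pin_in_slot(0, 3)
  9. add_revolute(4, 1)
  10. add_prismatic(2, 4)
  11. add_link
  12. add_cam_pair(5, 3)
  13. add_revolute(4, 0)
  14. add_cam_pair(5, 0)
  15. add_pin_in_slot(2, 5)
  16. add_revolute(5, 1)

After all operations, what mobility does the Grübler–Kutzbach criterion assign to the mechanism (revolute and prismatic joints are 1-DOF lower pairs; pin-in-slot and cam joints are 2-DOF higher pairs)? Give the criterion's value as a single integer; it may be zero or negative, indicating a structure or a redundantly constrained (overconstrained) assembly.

[1;0;0] (link 0 is ground)
L+ [2;0;0]
L+ [3;0;0]
R(2,1)∈J1 [3;1;0]
L+ [4;1;0]
R(0,1)∈J1 [4;2;0]
PS(3,2)∈J2 [4;2;1]
L+ [5;2;1]
PS(0,3)∈J2 [5;2;2]
R(4,1)∈J1 [5;3;2]
P(2,4)∈J1 [5;4;2]
L+ [6;4;2]
C(5,3)∈J2 [6;4;3]
R(4,0)∈J1 [6;5;3]
C(5,0)∈J2 [6;5;4]
PS(2,5)∈J2 [6;5;5]
R(5,1)∈J1 [6;6;5]
mobility = 15 − 12 − 5 = -2

M = -2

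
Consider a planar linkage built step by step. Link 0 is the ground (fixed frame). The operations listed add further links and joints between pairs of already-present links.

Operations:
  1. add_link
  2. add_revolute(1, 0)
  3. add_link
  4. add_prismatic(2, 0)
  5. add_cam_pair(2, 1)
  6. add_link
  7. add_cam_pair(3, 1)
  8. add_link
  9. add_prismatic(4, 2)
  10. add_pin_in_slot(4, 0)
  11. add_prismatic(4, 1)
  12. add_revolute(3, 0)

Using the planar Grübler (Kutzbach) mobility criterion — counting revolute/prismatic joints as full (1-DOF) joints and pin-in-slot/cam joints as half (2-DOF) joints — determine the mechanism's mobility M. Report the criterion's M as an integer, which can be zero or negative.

(L,J1,J2)=(1,0,0); link0 fixed
link1: (2,0,0)
R 1-0 [J1]: (2,1,0)
link2: (3,1,0)
P 2-0 [J1]: (3,2,0)
C 2-1 [J2]: (3,2,1)
link3: (4,2,1)
C 3-1 [J2]: (4,2,2)
link4: (5,2,2)
P 4-2 [J1]: (5,3,2)
PS 4-0 [J2]: (5,3,3)
P 4-1 [J1]: (5,4,3)
R 3-0 [J1]: (5,5,3)
Grübler: 3·4 − 2·5 − 3 = -1

M = -1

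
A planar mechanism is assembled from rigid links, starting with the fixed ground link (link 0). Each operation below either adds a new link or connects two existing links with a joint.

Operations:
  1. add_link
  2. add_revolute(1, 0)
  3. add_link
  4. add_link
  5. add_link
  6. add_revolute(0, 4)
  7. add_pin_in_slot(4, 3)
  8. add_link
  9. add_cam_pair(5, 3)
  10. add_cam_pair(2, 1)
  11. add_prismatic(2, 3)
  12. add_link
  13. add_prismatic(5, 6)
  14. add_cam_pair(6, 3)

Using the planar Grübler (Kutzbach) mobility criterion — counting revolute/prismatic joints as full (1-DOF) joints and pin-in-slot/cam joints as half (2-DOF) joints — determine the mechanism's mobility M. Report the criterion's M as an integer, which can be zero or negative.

ground; <1,0,0>
#1 <2,0,0>
R:1↔0 J1 <2,1,0>
#2 <3,1,0>
#3 <4,1,0>
#4 <5,1,0>
R:0↔4 J1 <5,2,0>
PS:4↔3 J2 <5,2,1>
#5 <6,2,1>
C:5↔3 J2 <6,2,2>
C:2↔1 J2 <6,2,3>
P:2↔3 J1 <6,3,3>
#6 <7,3,3>
P:5↔6 J1 <7,4,3>
C:6↔3 J2 <7,4,4>
3×6 − 2×4 − 1×4 = 6

M = 6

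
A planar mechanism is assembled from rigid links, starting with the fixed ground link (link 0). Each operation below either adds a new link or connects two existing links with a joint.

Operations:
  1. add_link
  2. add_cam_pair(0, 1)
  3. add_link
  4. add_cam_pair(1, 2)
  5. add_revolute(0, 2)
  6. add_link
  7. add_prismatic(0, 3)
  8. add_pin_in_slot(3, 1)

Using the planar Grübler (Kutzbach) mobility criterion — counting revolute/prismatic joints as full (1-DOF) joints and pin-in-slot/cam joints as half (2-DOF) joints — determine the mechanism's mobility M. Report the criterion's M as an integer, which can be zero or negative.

[1;0;0] (link 0 is ground)
L+ [2;0;0]
C(0,1)∈J2 [2;0;1]
L+ [3;0;1]
C(1,2)∈J2 [3;0;2]
R(0,2)∈J1 [3;1;2]
L+ [4;1;2]
P(0,3)∈J1 [4;2;2]
PS(3,1)∈J2 [4;2;3]
mobility = 9 − 4 − 3 = 2

M = 2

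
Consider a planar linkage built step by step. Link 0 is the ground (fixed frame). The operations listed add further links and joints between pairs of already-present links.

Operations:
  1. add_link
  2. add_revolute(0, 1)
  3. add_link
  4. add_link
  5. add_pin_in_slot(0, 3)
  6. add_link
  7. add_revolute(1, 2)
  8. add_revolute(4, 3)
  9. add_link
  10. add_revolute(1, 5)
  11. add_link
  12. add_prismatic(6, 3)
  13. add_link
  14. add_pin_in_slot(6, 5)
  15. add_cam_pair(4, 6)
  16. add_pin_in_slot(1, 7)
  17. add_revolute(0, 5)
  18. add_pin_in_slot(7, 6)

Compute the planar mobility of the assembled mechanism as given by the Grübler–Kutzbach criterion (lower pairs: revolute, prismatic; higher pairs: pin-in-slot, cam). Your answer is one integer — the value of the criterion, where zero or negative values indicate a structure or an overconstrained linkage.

M = 4

[1;0;0] (link 0 is ground)
L+ [2;0;0]
R(0,1)∈J1 [2;1;0]
L+ [3;1;0]
L+ [4;1;0]
PS(0,3)∈J2 [4;1;1]
L+ [5;1;1]
R(1,2)∈J1 [5;2;1]
R(4,3)∈J1 [5;3;1]
L+ [6;3;1]
R(1,5)∈J1 [6;4;1]
L+ [7;4;1]
P(6,3)∈J1 [7;5;1]
L+ [8;5;1]
PS(6,5)∈J2 [8;5;2]
C(4,6)∈J2 [8;5;3]
PS(1,7)∈J2 [8;5;4]
R(0,5)∈J1 [8;6;4]
PS(7,6)∈J2 [8;6;5]
mobility = 21 − 12 − 5 = 4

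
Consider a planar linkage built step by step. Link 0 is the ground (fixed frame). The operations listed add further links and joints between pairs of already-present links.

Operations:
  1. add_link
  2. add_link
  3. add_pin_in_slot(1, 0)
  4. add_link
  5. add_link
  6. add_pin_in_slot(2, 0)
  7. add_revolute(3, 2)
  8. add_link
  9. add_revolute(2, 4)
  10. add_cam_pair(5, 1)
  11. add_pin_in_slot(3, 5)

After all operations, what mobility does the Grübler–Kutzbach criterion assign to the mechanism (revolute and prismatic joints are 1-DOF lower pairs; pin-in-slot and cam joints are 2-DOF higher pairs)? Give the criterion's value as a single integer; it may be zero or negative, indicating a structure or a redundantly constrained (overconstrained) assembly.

M = 7

L=1 J1=0 J2=0
add link → L=2 J1=0 J2=0
add link → L=3 J1=0 J2=0
PS@1,0 dof=2 J2 → L=3 J1=0 J2=1
add link → L=4 J1=0 J2=1
add link → L=5 J1=0 J2=1
PS@2,0 dof=2 J2 → L=5 J1=0 J2=2
R@3,2 dof=1 J1 → L=5 J1=1 J2=2
add link → L=6 J1=1 J2=2
R@2,4 dof=1 J1 → L=6 J1=2 J2=2
C@5,1 dof=2 J2 → L=6 J1=2 J2=3
PS@3,5 dof=2 J2 → L=6 J1=2 J2=4
M=3(L−1)−2J1−J2=3·5−2·2−4=7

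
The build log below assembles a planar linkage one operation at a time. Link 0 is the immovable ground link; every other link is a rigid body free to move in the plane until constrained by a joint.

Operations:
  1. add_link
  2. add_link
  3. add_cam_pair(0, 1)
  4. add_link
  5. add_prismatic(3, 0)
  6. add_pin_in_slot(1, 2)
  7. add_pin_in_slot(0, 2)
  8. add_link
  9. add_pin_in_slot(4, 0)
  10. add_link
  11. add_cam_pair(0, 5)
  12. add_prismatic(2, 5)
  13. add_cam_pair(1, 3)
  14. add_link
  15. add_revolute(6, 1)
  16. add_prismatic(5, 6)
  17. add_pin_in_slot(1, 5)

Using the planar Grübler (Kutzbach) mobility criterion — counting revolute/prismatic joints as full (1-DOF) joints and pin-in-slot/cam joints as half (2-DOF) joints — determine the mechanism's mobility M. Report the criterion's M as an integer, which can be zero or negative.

M = 3

(L,J1,J2)=(1,0,0); link0 fixed
link1: (2,0,0)
link2: (3,0,0)
C 0-1 [J2]: (3,0,1)
link3: (4,0,1)
P 3-0 [J1]: (4,1,1)
PS 1-2 [J2]: (4,1,2)
PS 0-2 [J2]: (4,1,3)
link4: (5,1,3)
PS 4-0 [J2]: (5,1,4)
link5: (6,1,4)
C 0-5 [J2]: (6,1,5)
P 2-5 [J1]: (6,2,5)
C 1-3 [J2]: (6,2,6)
link6: (7,2,6)
R 6-1 [J1]: (7,3,6)
P 5-6 [J1]: (7,4,6)
PS 1-5 [J2]: (7,4,7)
Grübler: 3·6 − 2·4 − 7 = 3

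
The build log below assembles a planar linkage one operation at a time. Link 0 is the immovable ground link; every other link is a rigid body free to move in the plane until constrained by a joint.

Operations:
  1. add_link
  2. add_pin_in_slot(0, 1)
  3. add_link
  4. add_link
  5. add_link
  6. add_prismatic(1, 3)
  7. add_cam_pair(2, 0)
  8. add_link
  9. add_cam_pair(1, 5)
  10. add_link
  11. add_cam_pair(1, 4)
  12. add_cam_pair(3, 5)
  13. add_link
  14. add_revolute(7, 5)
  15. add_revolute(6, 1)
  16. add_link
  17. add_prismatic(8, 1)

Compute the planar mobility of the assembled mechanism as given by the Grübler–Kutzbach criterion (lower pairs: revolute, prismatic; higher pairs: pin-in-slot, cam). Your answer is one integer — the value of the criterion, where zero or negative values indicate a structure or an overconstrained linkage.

(L,J1,J2)=(1,0,0); link0 fixed
link1: (2,0,0)
PS 0-1 [J2]: (2,0,1)
link2: (3,0,1)
link3: (4,0,1)
link4: (5,0,1)
P 1-3 [J1]: (5,1,1)
C 2-0 [J2]: (5,1,2)
link5: (6,1,2)
C 1-5 [J2]: (6,1,3)
link6: (7,1,3)
C 1-4 [J2]: (7,1,4)
C 3-5 [J2]: (7,1,5)
link7: (8,1,5)
R 7-5 [J1]: (8,2,5)
R 6-1 [J1]: (8,3,5)
link8: (9,3,5)
P 8-1 [J1]: (9,4,5)
Grübler: 3·8 − 2·4 − 5 = 11

M = 11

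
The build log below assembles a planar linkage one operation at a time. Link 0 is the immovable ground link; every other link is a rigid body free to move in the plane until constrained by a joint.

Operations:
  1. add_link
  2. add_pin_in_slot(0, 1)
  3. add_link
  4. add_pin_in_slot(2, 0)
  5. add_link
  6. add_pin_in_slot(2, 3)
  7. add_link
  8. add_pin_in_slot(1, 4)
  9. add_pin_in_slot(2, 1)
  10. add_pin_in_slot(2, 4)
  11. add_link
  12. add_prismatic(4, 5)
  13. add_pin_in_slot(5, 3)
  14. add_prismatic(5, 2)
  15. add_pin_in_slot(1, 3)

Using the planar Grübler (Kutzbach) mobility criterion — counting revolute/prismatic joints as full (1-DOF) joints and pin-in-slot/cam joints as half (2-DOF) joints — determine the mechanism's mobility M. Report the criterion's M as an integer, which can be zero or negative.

ground; <1,0,0>
#1 <2,0,0>
PS:0↔1 J2 <2,0,1>
#2 <3,0,1>
PS:2↔0 J2 <3,0,2>
#3 <4,0,2>
PS:2↔3 J2 <4,0,3>
#4 <5,0,3>
PS:1↔4 J2 <5,0,4>
PS:2↔1 J2 <5,0,5>
PS:2↔4 J2 <5,0,6>
#5 <6,0,6>
P:4↔5 J1 <6,1,6>
PS:5↔3 J2 <6,1,7>
P:5↔2 J1 <6,2,7>
PS:1↔3 J2 <6,2,8>
3×5 − 2×2 − 1×8 = 3

M = 3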